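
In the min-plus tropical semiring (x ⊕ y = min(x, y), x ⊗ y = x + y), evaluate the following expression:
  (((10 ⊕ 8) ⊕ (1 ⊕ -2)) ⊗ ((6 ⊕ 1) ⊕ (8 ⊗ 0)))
(((10 ⊕ 8) ⊕ (1 ⊕ -2)) ⊗ ((6 ⊕ 1) ⊕ (8 ⊗ 0))) = -1

Expand innermost to outermost. Recall ⊕ takes the minimum of its arguments and ⊗ takes their sum. Working out the expression (((10 ⊕ 8) ⊕ (1 ⊕ -2)) ⊗ ((6 ⊕ 1) ⊕ (8 ⊗ 0))) gives -1.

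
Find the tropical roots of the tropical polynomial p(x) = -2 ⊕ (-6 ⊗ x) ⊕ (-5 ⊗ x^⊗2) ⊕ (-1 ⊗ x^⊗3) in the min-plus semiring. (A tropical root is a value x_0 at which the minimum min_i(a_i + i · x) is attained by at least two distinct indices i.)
Roots: {-4, -1, 4}

Each tropical root is a break point of the lower envelope of the lines y = a_i + i · x (there are 4 lines, with slopes 0, 1, ..., 3). Only the lines that attain the minimum somewhere contribute to roots; other lines are dominated. Here the surviving (envelope) indices are i = 3, i = 2, i = 1, i = 0.
Intersections between consecutive envelope lines give the roots: for adjacent envelope indices i < j the intersection is x = (a_i − a_j) / (j − i). Reading off the sorted break points: {-4, -1, 4}.
Verification: at each break x_0, at least two indices attain the minimum of min_i(a_i + i · x_0).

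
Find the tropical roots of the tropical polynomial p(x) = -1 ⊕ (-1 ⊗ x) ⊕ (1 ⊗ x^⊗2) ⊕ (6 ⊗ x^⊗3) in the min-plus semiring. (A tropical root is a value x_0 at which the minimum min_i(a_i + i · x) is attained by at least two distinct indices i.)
Roots: {-5, -2, 0}

Each tropical root is a break point of the lower envelope of the lines y = a_i + i · x (there are 4 lines, with slopes 0, 1, ..., 3). Only the lines that attain the minimum somewhere contribute to roots; other lines are dominated. Here the surviving (envelope) indices are i = 3, i = 2, i = 1, i = 0.
Intersections between consecutive envelope lines give the roots: for adjacent envelope indices i < j the intersection is x = (a_i − a_j) / (j − i). Reading off the sorted break points: {-5, -2, 0}.
Verification: at each break x_0, at least two indices attain the minimum of min_i(a_i + i · x_0).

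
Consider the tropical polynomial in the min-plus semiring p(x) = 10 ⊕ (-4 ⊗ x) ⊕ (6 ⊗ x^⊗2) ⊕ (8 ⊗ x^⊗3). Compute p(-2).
p(-2) = -6

A tropical monomial a ⊗ x^⊗i evaluates to a + i · x. Evaluating each term at x = -2:
  Term 0 contributes 10 + 0 · -2 = 10
  Term 1 contributes -4 + 1 · -2 = -6
  Term 2 contributes 6 + 2 · -2 = 2
  Term 3 contributes 8 + 3 · -2 = 2
p(-2) = ⊕ of these = min[10, -6, 2, 2] = -6.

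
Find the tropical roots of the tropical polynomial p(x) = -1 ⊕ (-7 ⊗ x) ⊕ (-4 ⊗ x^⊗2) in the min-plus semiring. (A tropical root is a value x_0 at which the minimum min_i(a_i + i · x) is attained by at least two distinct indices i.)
Roots: {-3, 6}

Each tropical root is a break point of the lower envelope of the lines y = a_i + i · x (there are 3 lines, with slopes 0, 1, ..., 2). Only the lines that attain the minimum somewhere contribute to roots; other lines are dominated. Here the surviving (envelope) indices are i = 2, i = 1, i = 0.
Intersections between consecutive envelope lines give the roots: for adjacent envelope indices i < j the intersection is x = (a_i − a_j) / (j − i). Reading off the sorted break points: {-3, 6}.
Verification: at each break x_0, at least two indices attain the minimum of min_i(a_i + i · x_0).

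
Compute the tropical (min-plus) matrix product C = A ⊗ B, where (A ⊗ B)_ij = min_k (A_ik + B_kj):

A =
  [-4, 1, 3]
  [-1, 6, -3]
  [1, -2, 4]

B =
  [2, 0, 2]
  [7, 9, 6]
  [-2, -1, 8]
A ⊗ B =
  [-2, -4, -2]
  [-5, -4, 1]
  [2, 1, 3]

Apply the min-plus product entry-by-entry:
  C[0][0] = min over k of (A[0][0] + B[0][0] = -4 + 2 = -2, A[0][1] + B[1][0] = 1 + 7 = 8, A[0][2] + B[2][0] = 3 + -2 = 1) = -2 (attained at k = 0)
  C[0][1] = min over k of (A[0][0] + B[0][1] = -4 + 0 = -4, A[0][1] + B[1][1] = 1 + 9 = 10, A[0][2] + B[2][1] = 3 + -1 = 2) = -4 (attained at k = 0)
  C[0][2] = min over k of (A[0][0] + B[0][2] = -4 + 2 = -2, A[0][1] + B[1][2] = 1 + 6 = 7, A[0][2] + B[2][2] = 3 + 8 = 11) = -2 (attained at k = 0)
  C[1][0] = min over k of (A[1][0] + B[0][0] = -1 + 2 = 1, A[1][1] + B[1][0] = 6 + 7 = 13, A[1][2] + B[2][0] = -3 + -2 = -5) = -5 (attained at k = 2)
  C[1][1] = min over k of (A[1][0] + B[0][1] = -1 + 0 = -1, A[1][1] + B[1][1] = 6 + 9 = 15, A[1][2] + B[2][1] = -3 + -1 = -4) = -4 (attained at k = 2)
  C[1][2] = min over k of (A[1][0] + B[0][2] = -1 + 2 = 1, A[1][1] + B[1][2] = 6 + 6 = 12, A[1][2] + B[2][2] = -3 + 8 = 5) = 1 (attained at k = 0)
  C[2][0] = min over k of (A[2][0] + B[0][0] = 1 + 2 = 3, A[2][1] + B[1][0] = -2 + 7 = 5, A[2][2] + B[2][0] = 4 + -2 = 2) = 2 (attained at k = 2)
  C[2][1] = min over k of (A[2][0] + B[0][1] = 1 + 0 = 1, A[2][1] + B[1][1] = -2 + 9 = 7, A[2][2] + B[2][1] = 4 + -1 = 3) = 1 (attained at k = 0)
  C[2][2] = min over k of (A[2][0] + B[0][2] = 1 + 2 = 3, A[2][1] + B[1][2] = -2 + 6 = 4, A[2][2] + B[2][2] = 4 + 8 = 12) = 3 (attained at k = 0)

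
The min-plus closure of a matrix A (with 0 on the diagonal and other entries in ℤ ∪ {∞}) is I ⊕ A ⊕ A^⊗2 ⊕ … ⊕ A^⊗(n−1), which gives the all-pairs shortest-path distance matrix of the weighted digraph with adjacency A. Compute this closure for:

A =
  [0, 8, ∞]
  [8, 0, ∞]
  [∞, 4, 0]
Closure =
  [0, 8, ∞]
  [8, 0, ∞]
  [12, 4, 0]

This is the Floyd-Warshall all-pairs shortest-path computation. For each intermediate vertex k = 0, 1, …, 2, update dist[i][j] ← min(dist[i][j], dist[i][k] + dist[k][j]). The final matrix gives, for each (i, j), the minimum total weight of any directed path from i to j (possibly empty when i = j).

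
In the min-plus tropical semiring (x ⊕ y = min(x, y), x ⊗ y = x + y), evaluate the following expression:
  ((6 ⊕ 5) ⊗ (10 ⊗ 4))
((6 ⊕ 5) ⊗ (10 ⊗ 4)) = 19

Expand innermost to outermost. Recall ⊕ takes the minimum of its arguments and ⊗ takes their sum. Working out the expression ((6 ⊕ 5) ⊗ (10 ⊗ 4)) gives 19.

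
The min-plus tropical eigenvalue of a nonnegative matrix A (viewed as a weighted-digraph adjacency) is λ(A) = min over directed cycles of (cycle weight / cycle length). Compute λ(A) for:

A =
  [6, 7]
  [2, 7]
λ(A) = 9/2

Enumerate directed cycles and compute their means (weight / length). Sample:
  cycle 0 → 0: weight = 6, length = 1, mean = 6/1 ≈ 6.000
  cycle 1 → 1: weight = 7, length = 1, mean = 7/1 ≈ 7.000
  cycle 0 → 1 → 0: weight = 9, length = 2, mean = 9/2 ≈ 4.500
  cycle 1 → 0 → 1: weight = 9, length = 2, mean = 9/2 ≈ 4.500
Minimum mean = 4.500, attained e.g. along the cycle 0 → 1 → 0 with weight 9 and length 2. So λ(A) = 9/2 = 9/2.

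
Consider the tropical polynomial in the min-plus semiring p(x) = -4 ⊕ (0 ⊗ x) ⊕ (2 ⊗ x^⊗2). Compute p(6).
p(6) = -4

A tropical monomial a ⊗ x^⊗i evaluates to a + i · x. Evaluating each term at x = 6:
  Term 0 contributes -4 + 0 · 6 = -4
  Term 1 contributes 0 + 1 · 6 = 6
  Term 2 contributes 2 + 2 · 6 = 14
p(6) = ⊕ of these = min[-4, 6, 14] = -4.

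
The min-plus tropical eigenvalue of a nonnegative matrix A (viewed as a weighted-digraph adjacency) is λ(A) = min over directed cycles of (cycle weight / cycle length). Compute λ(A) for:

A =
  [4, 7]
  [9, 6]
λ(A) = 4

Enumerate directed cycles and compute their means (weight / length). Sample:
  cycle 0 → 0: weight = 4, length = 1, mean = 4/1 ≈ 4.000
  cycle 1 → 1: weight = 6, length = 1, mean = 6/1 ≈ 6.000
  cycle 0 → 1 → 0: weight = 16, length = 2, mean = 16/2 ≈ 8.000
  cycle 1 → 0 → 1: weight = 16, length = 2, mean = 16/2 ≈ 8.000
Minimum mean = 4.000, attained e.g. along the cycle 0 → 0 with weight 4 and length 1. So λ(A) = 4/1 = 4.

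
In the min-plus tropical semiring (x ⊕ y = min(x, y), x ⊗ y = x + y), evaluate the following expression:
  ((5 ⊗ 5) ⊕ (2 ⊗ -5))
((5 ⊗ 5) ⊕ (2 ⊗ -5)) = -3

Expand innermost to outermost. Recall ⊕ takes the minimum of its arguments and ⊗ takes their sum. Working out the expression ((5 ⊗ 5) ⊕ (2 ⊗ -5)) gives -3.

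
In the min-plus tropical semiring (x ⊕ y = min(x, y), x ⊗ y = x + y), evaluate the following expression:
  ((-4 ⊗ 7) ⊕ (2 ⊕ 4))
((-4 ⊗ 7) ⊕ (2 ⊕ 4)) = 2

Expand innermost to outermost. Recall ⊕ takes the minimum of its arguments and ⊗ takes their sum. Working out the expression ((-4 ⊗ 7) ⊕ (2 ⊕ 4)) gives 2.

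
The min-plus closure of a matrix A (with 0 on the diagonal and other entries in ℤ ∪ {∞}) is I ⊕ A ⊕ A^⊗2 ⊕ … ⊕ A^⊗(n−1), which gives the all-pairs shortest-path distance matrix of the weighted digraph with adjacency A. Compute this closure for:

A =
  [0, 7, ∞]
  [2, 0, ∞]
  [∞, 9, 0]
Closure =
  [0, 7, ∞]
  [2, 0, ∞]
  [11, 9, 0]

This is the Floyd-Warshall all-pairs shortest-path computation. For each intermediate vertex k = 0, 1, …, 2, update dist[i][j] ← min(dist[i][j], dist[i][k] + dist[k][j]). The final matrix gives, for each (i, j), the minimum total weight of any directed path from i to j (possibly empty when i = j).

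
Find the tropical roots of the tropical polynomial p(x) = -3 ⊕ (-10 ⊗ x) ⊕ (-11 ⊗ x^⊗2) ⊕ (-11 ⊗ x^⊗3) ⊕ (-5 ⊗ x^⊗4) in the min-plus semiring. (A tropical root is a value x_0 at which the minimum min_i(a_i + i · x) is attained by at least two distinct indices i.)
Roots: {-6, 0, 1, 7}

Each tropical root is a break point of the lower envelope of the lines y = a_i + i · x (there are 5 lines, with slopes 0, 1, ..., 4). Only the lines that attain the minimum somewhere contribute to roots; other lines are dominated. Here the surviving (envelope) indices are i = 4, i = 3, i = 2, i = 1, i = 0.
Intersections between consecutive envelope lines give the roots: for adjacent envelope indices i < j the intersection is x = (a_i − a_j) / (j − i). Reading off the sorted break points: {-6, 0, 1, 7}.
Verification: at each break x_0, at least two indices attain the minimum of min_i(a_i + i · x_0).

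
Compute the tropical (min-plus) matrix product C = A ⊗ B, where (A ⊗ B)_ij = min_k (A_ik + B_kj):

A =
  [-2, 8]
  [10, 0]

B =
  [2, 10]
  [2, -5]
A ⊗ B =
  [0, 3]
  [2, -5]

Apply the min-plus product entry-by-entry:
  C[0][0] = min over k of (A[0][0] + B[0][0] = -2 + 2 = 0, A[0][1] + B[1][0] = 8 + 2 = 10) = 0 (attained at k = 0)
  C[0][1] = min over k of (A[0][0] + B[0][1] = -2 + 10 = 8, A[0][1] + B[1][1] = 8 + -5 = 3) = 3 (attained at k = 1)
  C[1][0] = min over k of (A[1][0] + B[0][0] = 10 + 2 = 12, A[1][1] + B[1][0] = 0 + 2 = 2) = 2 (attained at k = 1)
  C[1][1] = min over k of (A[1][0] + B[0][1] = 10 + 10 = 20, A[1][1] + B[1][1] = 0 + -5 = -5) = -5 (attained at k = 1)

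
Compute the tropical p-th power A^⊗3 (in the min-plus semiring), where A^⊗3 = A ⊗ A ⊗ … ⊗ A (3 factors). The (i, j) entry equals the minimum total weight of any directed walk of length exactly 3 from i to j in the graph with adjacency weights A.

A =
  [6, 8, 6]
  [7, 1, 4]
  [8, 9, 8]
A^⊗3 =
  [16, 10, 13]
  [9, 3, 6]
  [17, 11, 14]

Each entry (A^⊗3)_ij equals the minimum over all length-3 walks i = v_0 → v_1 → … → v_3 = j of Σ_t A[v_t][v_{t+1}]. For example, for (i, j) = (0, 2) we minimise over 9 possible intermediate vertex sequences; the minimum is 13, attained along the walk 0 → 1 → 1 → 2.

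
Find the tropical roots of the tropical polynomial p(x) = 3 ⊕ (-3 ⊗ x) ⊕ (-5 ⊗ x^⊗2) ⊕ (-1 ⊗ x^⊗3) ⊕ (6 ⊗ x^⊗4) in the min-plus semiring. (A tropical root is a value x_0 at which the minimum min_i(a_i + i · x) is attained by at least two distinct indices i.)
Roots: {-7, -4, 2, 6}

Each tropical root is a break point of the lower envelope of the lines y = a_i + i · x (there are 5 lines, with slopes 0, 1, ..., 4). Only the lines that attain the minimum somewhere contribute to roots; other lines are dominated. Here the surviving (envelope) indices are i = 4, i = 3, i = 2, i = 1, i = 0.
Intersections between consecutive envelope lines give the roots: for adjacent envelope indices i < j the intersection is x = (a_i − a_j) / (j − i). Reading off the sorted break points: {-7, -4, 2, 6}.
Verification: at each break x_0, at least two indices attain the minimum of min_i(a_i + i · x_0).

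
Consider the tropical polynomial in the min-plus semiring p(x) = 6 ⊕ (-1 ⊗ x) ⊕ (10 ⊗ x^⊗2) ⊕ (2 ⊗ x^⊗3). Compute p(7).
p(7) = 6

A tropical monomial a ⊗ x^⊗i evaluates to a + i · x. Evaluating each term at x = 7:
  Term 0 contributes 6 + 0 · 7 = 6
  Term 1 contributes -1 + 1 · 7 = 6
  Term 2 contributes 10 + 2 · 7 = 24
  Term 3 contributes 2 + 3 · 7 = 23
p(7) = ⊕ of these = min[6, 6, 24, 23] = 6.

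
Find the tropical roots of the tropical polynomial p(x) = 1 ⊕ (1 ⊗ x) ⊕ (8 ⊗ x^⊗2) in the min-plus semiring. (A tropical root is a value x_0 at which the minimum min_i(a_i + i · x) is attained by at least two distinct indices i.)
Roots: {-7, 0}

Each tropical root is a break point of the lower envelope of the lines y = a_i + i · x (there are 3 lines, with slopes 0, 1, ..., 2). Only the lines that attain the minimum somewhere contribute to roots; other lines are dominated. Here the surviving (envelope) indices are i = 2, i = 1, i = 0.
Intersections between consecutive envelope lines give the roots: for adjacent envelope indices i < j the intersection is x = (a_i − a_j) / (j − i). Reading off the sorted break points: {-7, 0}.
Verification: at each break x_0, at least two indices attain the minimum of min_i(a_i + i · x_0).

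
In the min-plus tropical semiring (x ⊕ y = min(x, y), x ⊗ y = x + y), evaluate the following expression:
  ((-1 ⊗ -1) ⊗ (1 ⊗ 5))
((-1 ⊗ -1) ⊗ (1 ⊗ 5)) = 4

Expand innermost to outermost. Recall ⊕ takes the minimum of its arguments and ⊗ takes their sum. Working out the expression ((-1 ⊗ -1) ⊗ (1 ⊗ 5)) gives 4.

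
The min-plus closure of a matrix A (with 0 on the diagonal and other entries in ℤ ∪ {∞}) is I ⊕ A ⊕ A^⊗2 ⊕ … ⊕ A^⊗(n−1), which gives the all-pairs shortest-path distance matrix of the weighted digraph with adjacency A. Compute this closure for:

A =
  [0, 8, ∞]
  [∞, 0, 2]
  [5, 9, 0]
Closure =
  [0, 8, 10]
  [7, 0, 2]
  [5, 9, 0]

This is the Floyd-Warshall all-pairs shortest-path computation. For each intermediate vertex k = 0, 1, …, 2, update dist[i][j] ← min(dist[i][j], dist[i][k] + dist[k][j]). The final matrix gives, for each (i, j), the minimum total weight of any directed path from i to j (possibly empty when i = j).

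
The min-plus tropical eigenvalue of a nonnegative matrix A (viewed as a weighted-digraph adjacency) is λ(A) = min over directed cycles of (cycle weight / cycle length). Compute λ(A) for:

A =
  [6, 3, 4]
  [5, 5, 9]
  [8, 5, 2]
λ(A) = 2

Enumerate directed cycles and compute their means (weight / length). Sample:
  cycle 0 → 0: weight = 6, length = 1, mean = 6/1 ≈ 6.000
  cycle 1 → 1: weight = 5, length = 1, mean = 5/1 ≈ 5.000
  cycle 2 → 2: weight = 2, length = 1, mean = 2/1 ≈ 2.000
  cycle 0 → 1 → 0: weight = 8, length = 2, mean = 8/2 ≈ 4.000
  cycle 0 → 2 → 0: weight = 12, length = 2, mean = 12/2 ≈ 6.000
  cycle 1 → 0 → 1: weight = 8, length = 2, mean = 8/2 ≈ 4.000
Minimum mean = 2.000, attained e.g. along the cycle 2 → 2 with weight 2 and length 1. So λ(A) = 2/1 = 2.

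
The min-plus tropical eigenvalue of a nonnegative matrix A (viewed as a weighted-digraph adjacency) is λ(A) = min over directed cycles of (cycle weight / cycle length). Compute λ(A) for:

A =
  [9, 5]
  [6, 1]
λ(A) = 1

Enumerate directed cycles and compute their means (weight / length). Sample:
  cycle 0 → 0: weight = 9, length = 1, mean = 9/1 ≈ 9.000
  cycle 1 → 1: weight = 1, length = 1, mean = 1/1 ≈ 1.000
  cycle 0 → 1 → 0: weight = 11, length = 2, mean = 11/2 ≈ 5.500
  cycle 1 → 0 → 1: weight = 11, length = 2, mean = 11/2 ≈ 5.500
Minimum mean = 1.000, attained e.g. along the cycle 1 → 1 with weight 1 and length 1. So λ(A) = 1/1 = 1.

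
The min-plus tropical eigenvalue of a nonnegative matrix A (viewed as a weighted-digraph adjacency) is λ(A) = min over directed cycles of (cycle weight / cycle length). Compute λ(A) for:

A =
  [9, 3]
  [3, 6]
λ(A) = 3

Enumerate directed cycles and compute their means (weight / length). Sample:
  cycle 0 → 0: weight = 9, length = 1, mean = 9/1 ≈ 9.000
  cycle 1 → 1: weight = 6, length = 1, mean = 6/1 ≈ 6.000
  cycle 0 → 1 → 0: weight = 6, length = 2, mean = 6/2 ≈ 3.000
  cycle 1 → 0 → 1: weight = 6, length = 2, mean = 6/2 ≈ 3.000
Minimum mean = 3.000, attained e.g. along the cycle 0 → 1 → 0 with weight 6 and length 2. So λ(A) = 6/2 = 3.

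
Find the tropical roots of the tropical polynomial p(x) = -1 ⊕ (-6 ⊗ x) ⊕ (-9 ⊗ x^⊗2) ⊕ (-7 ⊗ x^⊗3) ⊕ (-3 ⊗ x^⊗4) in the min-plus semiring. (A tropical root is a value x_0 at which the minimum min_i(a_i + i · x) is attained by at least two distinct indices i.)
Roots: {-4, -2, 3, 5}

Each tropical root is a break point of the lower envelope of the lines y = a_i + i · x (there are 5 lines, with slopes 0, 1, ..., 4). Only the lines that attain the minimum somewhere contribute to roots; other lines are dominated. Here the surviving (envelope) indices are i = 4, i = 3, i = 2, i = 1, i = 0.
Intersections between consecutive envelope lines give the roots: for adjacent envelope indices i < j the intersection is x = (a_i − a_j) / (j − i). Reading off the sorted break points: {-4, -2, 3, 5}.
Verification: at each break x_0, at least two indices attain the minimum of min_i(a_i + i · x_0).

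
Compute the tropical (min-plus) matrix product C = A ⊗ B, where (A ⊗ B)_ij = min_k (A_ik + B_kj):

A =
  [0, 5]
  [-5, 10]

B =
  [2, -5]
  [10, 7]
A ⊗ B =
  [2, -5]
  [-3, -10]

Apply the min-plus product entry-by-entry:
  C[0][0] = min over k of (A[0][0] + B[0][0] = 0 + 2 = 2, A[0][1] + B[1][0] = 5 + 10 = 15) = 2 (attained at k = 0)
  C[0][1] = min over k of (A[0][0] + B[0][1] = 0 + -5 = -5, A[0][1] + B[1][1] = 5 + 7 = 12) = -5 (attained at k = 0)
  C[1][0] = min over k of (A[1][0] + B[0][0] = -5 + 2 = -3, A[1][1] + B[1][0] = 10 + 10 = 20) = -3 (attained at k = 0)
  C[1][1] = min over k of (A[1][0] + B[0][1] = -5 + -5 = -10, A[1][1] + B[1][1] = 10 + 7 = 17) = -10 (attained at k = 0)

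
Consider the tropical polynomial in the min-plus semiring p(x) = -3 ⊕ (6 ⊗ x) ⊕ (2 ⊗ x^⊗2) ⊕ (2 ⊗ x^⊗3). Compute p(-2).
p(-2) = -4

A tropical monomial a ⊗ x^⊗i evaluates to a + i · x. Evaluating each term at x = -2:
  Term 0 contributes -3 + 0 · -2 = -3
  Term 1 contributes 6 + 1 · -2 = 4
  Term 2 contributes 2 + 2 · -2 = -2
  Term 3 contributes 2 + 3 · -2 = -4
p(-2) = ⊕ of these = min[-3, 4, -2, -4] = -4.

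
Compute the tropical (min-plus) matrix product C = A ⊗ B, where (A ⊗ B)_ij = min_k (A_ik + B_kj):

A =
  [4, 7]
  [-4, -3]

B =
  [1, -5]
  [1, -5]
A ⊗ B =
  [5, -1]
  [-3, -9]

Apply the min-plus product entry-by-entry:
  C[0][0] = min over k of (A[0][0] + B[0][0] = 4 + 1 = 5, A[0][1] + B[1][0] = 7 + 1 = 8) = 5 (attained at k = 0)
  C[0][1] = min over k of (A[0][0] + B[0][1] = 4 + -5 = -1, A[0][1] + B[1][1] = 7 + -5 = 2) = -1 (attained at k = 0)
  C[1][0] = min over k of (A[1][0] + B[0][0] = -4 + 1 = -3, A[1][1] + B[1][0] = -3 + 1 = -2) = -3 (attained at k = 0)
  C[1][1] = min over k of (A[1][0] + B[0][1] = -4 + -5 = -9, A[1][1] + B[1][1] = -3 + -5 = -8) = -9 (attained at k = 0)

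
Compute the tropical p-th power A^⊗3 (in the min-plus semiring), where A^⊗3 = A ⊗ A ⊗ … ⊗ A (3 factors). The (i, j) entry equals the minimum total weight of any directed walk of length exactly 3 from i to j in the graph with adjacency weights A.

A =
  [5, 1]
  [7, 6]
A^⊗3 =
  [13, 9]
  [15, 13]

Each entry (A^⊗3)_ij equals the minimum over all length-3 walks i = v_0 → v_1 → … → v_3 = j of Σ_t A[v_t][v_{t+1}]. For example, for (i, j) = (0, 1) we minimise over 4 possible intermediate vertex sequences; the minimum is 9, attained along the walk 0 → 1 → 0 → 1.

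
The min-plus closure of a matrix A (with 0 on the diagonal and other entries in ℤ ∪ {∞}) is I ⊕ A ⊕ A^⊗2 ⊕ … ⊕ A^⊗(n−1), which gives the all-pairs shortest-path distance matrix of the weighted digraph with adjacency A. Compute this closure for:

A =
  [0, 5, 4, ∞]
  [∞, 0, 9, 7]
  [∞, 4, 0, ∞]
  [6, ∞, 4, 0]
Closure =
  [0, 5, 4, 12]
  [13, 0, 9, 7]
  [17, 4, 0, 11]
  [6, 8, 4, 0]

This is the Floyd-Warshall all-pairs shortest-path computation. For each intermediate vertex k = 0, 1, …, 3, update dist[i][j] ← min(dist[i][j], dist[i][k] + dist[k][j]). The final matrix gives, for each (i, j), the minimum total weight of any directed path from i to j (possibly empty when i = j).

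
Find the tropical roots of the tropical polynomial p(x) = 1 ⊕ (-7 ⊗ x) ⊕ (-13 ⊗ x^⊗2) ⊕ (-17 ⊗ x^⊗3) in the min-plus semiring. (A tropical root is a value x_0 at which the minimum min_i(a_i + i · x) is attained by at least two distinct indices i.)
Roots: {4, 6, 8}

Each tropical root is a break point of the lower envelope of the lines y = a_i + i · x (there are 4 lines, with slopes 0, 1, ..., 3). Only the lines that attain the minimum somewhere contribute to roots; other lines are dominated. Here the surviving (envelope) indices are i = 3, i = 2, i = 1, i = 0.
Intersections between consecutive envelope lines give the roots: for adjacent envelope indices i < j the intersection is x = (a_i − a_j) / (j − i). Reading off the sorted break points: {4, 6, 8}.
Verification: at each break x_0, at least two indices attain the minimum of min_i(a_i + i · x_0).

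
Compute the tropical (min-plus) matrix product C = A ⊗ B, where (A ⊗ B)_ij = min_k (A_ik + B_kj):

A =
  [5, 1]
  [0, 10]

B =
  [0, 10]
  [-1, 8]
A ⊗ B =
  [0, 9]
  [0, 10]

Apply the min-plus product entry-by-entry:
  C[0][0] = min over k of (A[0][0] + B[0][0] = 5 + 0 = 5, A[0][1] + B[1][0] = 1 + -1 = 0) = 0 (attained at k = 1)
  C[0][1] = min over k of (A[0][0] + B[0][1] = 5 + 10 = 15, A[0][1] + B[1][1] = 1 + 8 = 9) = 9 (attained at k = 1)
  C[1][0] = min over k of (A[1][0] + B[0][0] = 0 + 0 = 0, A[1][1] + B[1][0] = 10 + -1 = 9) = 0 (attained at k = 0)
  C[1][1] = min over k of (A[1][0] + B[0][1] = 0 + 10 = 10, A[1][1] + B[1][1] = 10 + 8 = 18) = 10 (attained at k = 0)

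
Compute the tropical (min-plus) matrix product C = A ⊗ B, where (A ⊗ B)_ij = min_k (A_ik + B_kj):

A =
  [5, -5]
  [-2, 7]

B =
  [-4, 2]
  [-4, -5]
A ⊗ B =
  [-9, -10]
  [-6, 0]

Apply the min-plus product entry-by-entry:
  C[0][0] = min over k of (A[0][0] + B[0][0] = 5 + -4 = 1, A[0][1] + B[1][0] = -5 + -4 = -9) = -9 (attained at k = 1)
  C[0][1] = min over k of (A[0][0] + B[0][1] = 5 + 2 = 7, A[0][1] + B[1][1] = -5 + -5 = -10) = -10 (attained at k = 1)
  C[1][0] = min over k of (A[1][0] + B[0][0] = -2 + -4 = -6, A[1][1] + B[1][0] = 7 + -4 = 3) = -6 (attained at k = 0)
  C[1][1] = min over k of (A[1][0] + B[0][1] = -2 + 2 = 0, A[1][1] + B[1][1] = 7 + -5 = 2) = 0 (attained at k = 0)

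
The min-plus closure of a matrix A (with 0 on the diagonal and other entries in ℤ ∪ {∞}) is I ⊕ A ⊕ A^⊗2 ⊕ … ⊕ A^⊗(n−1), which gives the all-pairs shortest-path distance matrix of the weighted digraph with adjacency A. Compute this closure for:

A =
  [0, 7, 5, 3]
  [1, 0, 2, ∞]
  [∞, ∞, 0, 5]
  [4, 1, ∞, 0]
Closure =
  [0, 4, 5, 3]
  [1, 0, 2, 4]
  [7, 6, 0, 5]
  [2, 1, 3, 0]

This is the Floyd-Warshall all-pairs shortest-path computation. For each intermediate vertex k = 0, 1, …, 3, update dist[i][j] ← min(dist[i][j], dist[i][k] + dist[k][j]). The final matrix gives, for each (i, j), the minimum total weight of any directed path from i to j (possibly empty when i = j).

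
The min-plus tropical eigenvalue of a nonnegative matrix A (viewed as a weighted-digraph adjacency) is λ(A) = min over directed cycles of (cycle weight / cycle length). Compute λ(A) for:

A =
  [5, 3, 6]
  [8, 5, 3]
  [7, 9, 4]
λ(A) = 4

Enumerate directed cycles and compute their means (weight / length). Sample:
  cycle 0 → 0: weight = 5, length = 1, mean = 5/1 ≈ 5.000
  cycle 1 → 1: weight = 5, length = 1, mean = 5/1 ≈ 5.000
  cycle 2 → 2: weight = 4, length = 1, mean = 4/1 ≈ 4.000
  cycle 0 → 1 → 0: weight = 11, length = 2, mean = 11/2 ≈ 5.500
  cycle 0 → 2 → 0: weight = 13, length = 2, mean = 13/2 ≈ 6.500
  cycle 1 → 0 → 1: weight = 11, length = 2, mean = 11/2 ≈ 5.500
Minimum mean = 4.000, attained e.g. along the cycle 2 → 2 with weight 4 and length 1. So λ(A) = 4/1 = 4.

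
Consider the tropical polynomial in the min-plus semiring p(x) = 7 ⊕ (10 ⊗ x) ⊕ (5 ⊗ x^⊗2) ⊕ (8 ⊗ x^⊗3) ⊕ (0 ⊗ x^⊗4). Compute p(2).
p(2) = 7

A tropical monomial a ⊗ x^⊗i evaluates to a + i · x. Evaluating each term at x = 2:
  Term 0 contributes 7 + 0 · 2 = 7
  Term 1 contributes 10 + 1 · 2 = 12
  Term 2 contributes 5 + 2 · 2 = 9
  Term 3 contributes 8 + 3 · 2 = 14
  Term 4 contributes 0 + 4 · 2 = 8
p(2) = ⊕ of these = min[7, 12, 9, 14, 8] = 7.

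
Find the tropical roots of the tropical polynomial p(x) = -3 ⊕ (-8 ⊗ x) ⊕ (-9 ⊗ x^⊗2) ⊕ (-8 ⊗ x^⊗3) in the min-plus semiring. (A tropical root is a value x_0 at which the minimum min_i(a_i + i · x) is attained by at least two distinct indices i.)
Roots: {-1, 1, 5}

Each tropical root is a break point of the lower envelope of the lines y = a_i + i · x (there are 4 lines, with slopes 0, 1, ..., 3). Only the lines that attain the minimum somewhere contribute to roots; other lines are dominated. Here the surviving (envelope) indices are i = 3, i = 2, i = 1, i = 0.
Intersections between consecutive envelope lines give the roots: for adjacent envelope indices i < j the intersection is x = (a_i − a_j) / (j − i). Reading off the sorted break points: {-1, 1, 5}.
Verification: at each break x_0, at least two indices attain the minimum of min_i(a_i + i · x_0).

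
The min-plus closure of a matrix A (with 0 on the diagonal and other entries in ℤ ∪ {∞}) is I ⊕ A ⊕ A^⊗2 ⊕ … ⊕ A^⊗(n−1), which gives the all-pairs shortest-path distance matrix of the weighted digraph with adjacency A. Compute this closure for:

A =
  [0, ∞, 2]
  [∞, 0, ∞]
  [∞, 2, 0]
Closure =
  [0, 4, 2]
  [∞, 0, ∞]
  [∞, 2, 0]

This is the Floyd-Warshall all-pairs shortest-path computation. For each intermediate vertex k = 0, 1, …, 2, update dist[i][j] ← min(dist[i][j], dist[i][k] + dist[k][j]). The final matrix gives, for each (i, j), the minimum total weight of any directed path from i to j (possibly empty when i = j).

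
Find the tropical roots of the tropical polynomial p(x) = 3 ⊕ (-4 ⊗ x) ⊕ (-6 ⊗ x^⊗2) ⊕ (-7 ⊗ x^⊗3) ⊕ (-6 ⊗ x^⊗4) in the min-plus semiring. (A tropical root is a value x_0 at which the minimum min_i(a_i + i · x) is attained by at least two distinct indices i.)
Roots: {-1, 1, 2, 7}

Each tropical root is a break point of the lower envelope of the lines y = a_i + i · x (there are 5 lines, with slopes 0, 1, ..., 4). Only the lines that attain the minimum somewhere contribute to roots; other lines are dominated. Here the surviving (envelope) indices are i = 4, i = 3, i = 2, i = 1, i = 0.
Intersections between consecutive envelope lines give the roots: for adjacent envelope indices i < j the intersection is x = (a_i − a_j) / (j − i). Reading off the sorted break points: {-1, 1, 2, 7}.
Verification: at each break x_0, at least two indices attain the minimum of min_i(a_i + i · x_0).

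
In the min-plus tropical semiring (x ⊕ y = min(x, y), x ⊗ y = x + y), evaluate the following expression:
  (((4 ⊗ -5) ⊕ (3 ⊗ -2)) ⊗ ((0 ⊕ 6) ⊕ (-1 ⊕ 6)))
(((4 ⊗ -5) ⊕ (3 ⊗ -2)) ⊗ ((0 ⊕ 6) ⊕ (-1 ⊕ 6))) = -2

Expand innermost to outermost. Recall ⊕ takes the minimum of its arguments and ⊗ takes their sum. Working out the expression (((4 ⊗ -5) ⊕ (3 ⊗ -2)) ⊗ ((0 ⊕ 6) ⊕ (-1 ⊕ 6))) gives -2.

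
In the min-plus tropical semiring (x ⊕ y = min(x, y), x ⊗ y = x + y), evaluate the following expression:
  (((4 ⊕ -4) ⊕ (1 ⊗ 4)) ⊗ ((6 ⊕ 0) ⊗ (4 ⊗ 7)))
(((4 ⊕ -4) ⊕ (1 ⊗ 4)) ⊗ ((6 ⊕ 0) ⊗ (4 ⊗ 7))) = 7

Expand innermost to outermost. Recall ⊕ takes the minimum of its arguments and ⊗ takes their sum. Working out the expression (((4 ⊕ -4) ⊕ (1 ⊗ 4)) ⊗ ((6 ⊕ 0) ⊗ (4 ⊗ 7))) gives 7.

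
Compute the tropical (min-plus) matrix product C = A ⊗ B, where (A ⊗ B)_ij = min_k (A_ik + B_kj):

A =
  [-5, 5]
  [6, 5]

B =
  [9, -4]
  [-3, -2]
A ⊗ B =
  [2, -9]
  [2, 2]

Apply the min-plus product entry-by-entry:
  C[0][0] = min over k of (A[0][0] + B[0][0] = -5 + 9 = 4, A[0][1] + B[1][0] = 5 + -3 = 2) = 2 (attained at k = 1)
  C[0][1] = min over k of (A[0][0] + B[0][1] = -5 + -4 = -9, A[0][1] + B[1][1] = 5 + -2 = 3) = -9 (attained at k = 0)
  C[1][0] = min over k of (A[1][0] + B[0][0] = 6 + 9 = 15, A[1][1] + B[1][0] = 5 + -3 = 2) = 2 (attained at k = 1)
  C[1][1] = min over k of (A[1][0] + B[0][1] = 6 + -4 = 2, A[1][1] + B[1][1] = 5 + -2 = 3) = 2 (attained at k = 0)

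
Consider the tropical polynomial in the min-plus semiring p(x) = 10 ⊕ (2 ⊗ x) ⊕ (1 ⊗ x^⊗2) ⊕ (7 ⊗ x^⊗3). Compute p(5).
p(5) = 7

A tropical monomial a ⊗ x^⊗i evaluates to a + i · x. Evaluating each term at x = 5:
  Term 0 contributes 10 + 0 · 5 = 10
  Term 1 contributes 2 + 1 · 5 = 7
  Term 2 contributes 1 + 2 · 5 = 11
  Term 3 contributes 7 + 3 · 5 = 22
p(5) = ⊕ of these = min[10, 7, 11, 22] = 7.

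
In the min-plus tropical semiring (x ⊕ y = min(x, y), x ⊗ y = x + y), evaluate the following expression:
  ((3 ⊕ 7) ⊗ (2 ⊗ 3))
((3 ⊕ 7) ⊗ (2 ⊗ 3)) = 8

Expand innermost to outermost. Recall ⊕ takes the minimum of its arguments and ⊗ takes their sum. Working out the expression ((3 ⊕ 7) ⊗ (2 ⊗ 3)) gives 8.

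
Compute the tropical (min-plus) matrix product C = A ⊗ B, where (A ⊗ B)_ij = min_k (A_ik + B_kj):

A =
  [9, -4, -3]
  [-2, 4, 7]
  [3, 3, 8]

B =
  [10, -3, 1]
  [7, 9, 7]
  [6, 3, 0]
A ⊗ B =
  [3, 0, -3]
  [8, -5, -1]
  [10, 0, 4]

Apply the min-plus product entry-by-entry:
  C[0][0] = min over k of (A[0][0] + B[0][0] = 9 + 10 = 19, A[0][1] + B[1][0] = -4 + 7 = 3, A[0][2] + B[2][0] = -3 + 6 = 3) = 3 (attained at k = 1)
  C[0][1] = min over k of (A[0][0] + B[0][1] = 9 + -3 = 6, A[0][1] + B[1][1] = -4 + 9 = 5, A[0][2] + B[2][1] = -3 + 3 = 0) = 0 (attained at k = 2)
  C[0][2] = min over k of (A[0][0] + B[0][2] = 9 + 1 = 10, A[0][1] + B[1][2] = -4 + 7 = 3, A[0][2] + B[2][2] = -3 + 0 = -3) = -3 (attained at k = 2)
  C[1][0] = min over k of (A[1][0] + B[0][0] = -2 + 10 = 8, A[1][1] + B[1][0] = 4 + 7 = 11, A[1][2] + B[2][0] = 7 + 6 = 13) = 8 (attained at k = 0)
  C[1][1] = min over k of (A[1][0] + B[0][1] = -2 + -3 = -5, A[1][1] + B[1][1] = 4 + 9 = 13, A[1][2] + B[2][1] = 7 + 3 = 10) = -5 (attained at k = 0)
  C[1][2] = min over k of (A[1][0] + B[0][2] = -2 + 1 = -1, A[1][1] + B[1][2] = 4 + 7 = 11, A[1][2] + B[2][2] = 7 + 0 = 7) = -1 (attained at k = 0)
  C[2][0] = min over k of (A[2][0] + B[0][0] = 3 + 10 = 13, A[2][1] + B[1][0] = 3 + 7 = 10, A[2][2] + B[2][0] = 8 + 6 = 14) = 10 (attained at k = 1)
  C[2][1] = min over k of (A[2][0] + B[0][1] = 3 + -3 = 0, A[2][1] + B[1][1] = 3 + 9 = 12, A[2][2] + B[2][1] = 8 + 3 = 11) = 0 (attained at k = 0)
  C[2][2] = min over k of (A[2][0] + B[0][2] = 3 + 1 = 4, A[2][1] + B[1][2] = 3 + 7 = 10, A[2][2] + B[2][2] = 8 + 0 = 8) = 4 (attained at k = 0)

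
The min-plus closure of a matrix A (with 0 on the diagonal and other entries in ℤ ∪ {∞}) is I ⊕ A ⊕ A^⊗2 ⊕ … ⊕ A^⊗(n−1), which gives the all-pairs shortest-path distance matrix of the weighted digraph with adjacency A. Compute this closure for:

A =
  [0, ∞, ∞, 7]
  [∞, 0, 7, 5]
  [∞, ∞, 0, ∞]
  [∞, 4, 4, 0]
Closure =
  [0, 11, 11, 7]
  [∞, 0, 7, 5]
  [∞, ∞, 0, ∞]
  [∞, 4, 4, 0]

This is the Floyd-Warshall all-pairs shortest-path computation. For each intermediate vertex k = 0, 1, …, 3, update dist[i][j] ← min(dist[i][j], dist[i][k] + dist[k][j]). The final matrix gives, for each (i, j), the minimum total weight of any directed path from i to j (possibly empty when i = j).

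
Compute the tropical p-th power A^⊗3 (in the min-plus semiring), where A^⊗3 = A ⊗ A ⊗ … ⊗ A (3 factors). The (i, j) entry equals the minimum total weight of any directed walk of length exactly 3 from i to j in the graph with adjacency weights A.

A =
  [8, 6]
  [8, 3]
A^⊗3 =
  [17, 12]
  [14, 9]

Each entry (A^⊗3)_ij equals the minimum over all length-3 walks i = v_0 → v_1 → … → v_3 = j of Σ_t A[v_t][v_{t+1}]. For example, for (i, j) = (0, 1) we minimise over 4 possible intermediate vertex sequences; the minimum is 12, attained along the walk 0 → 1 → 1 → 1.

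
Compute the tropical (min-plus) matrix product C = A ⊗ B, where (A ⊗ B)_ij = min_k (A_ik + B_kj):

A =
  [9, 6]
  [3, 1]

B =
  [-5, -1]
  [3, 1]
A ⊗ B =
  [4, 7]
  [-2, 2]

Apply the min-plus product entry-by-entry:
  C[0][0] = min over k of (A[0][0] + B[0][0] = 9 + -5 = 4, A[0][1] + B[1][0] = 6 + 3 = 9) = 4 (attained at k = 0)
  C[0][1] = min over k of (A[0][0] + B[0][1] = 9 + -1 = 8, A[0][1] + B[1][1] = 6 + 1 = 7) = 7 (attained at k = 1)
  C[1][0] = min over k of (A[1][0] + B[0][0] = 3 + -5 = -2, A[1][1] + B[1][0] = 1 + 3 = 4) = -2 (attained at k = 0)
  C[1][1] = min over k of (A[1][0] + B[0][1] = 3 + -1 = 2, A[1][1] + B[1][1] = 1 + 1 = 2) = 2 (attained at k = 0)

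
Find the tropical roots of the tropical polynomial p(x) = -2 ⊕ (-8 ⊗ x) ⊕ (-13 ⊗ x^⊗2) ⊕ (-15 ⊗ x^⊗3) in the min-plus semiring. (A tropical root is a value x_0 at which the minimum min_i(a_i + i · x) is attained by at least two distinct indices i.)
Roots: {2, 5, 6}

Each tropical root is a break point of the lower envelope of the lines y = a_i + i · x (there are 4 lines, with slopes 0, 1, ..., 3). Only the lines that attain the minimum somewhere contribute to roots; other lines are dominated. Here the surviving (envelope) indices are i = 3, i = 2, i = 1, i = 0.
Intersections between consecutive envelope lines give the roots: for adjacent envelope indices i < j the intersection is x = (a_i − a_j) / (j − i). Reading off the sorted break points: {2, 5, 6}.
Verification: at each break x_0, at least two indices attain the minimum of min_i(a_i + i · x_0).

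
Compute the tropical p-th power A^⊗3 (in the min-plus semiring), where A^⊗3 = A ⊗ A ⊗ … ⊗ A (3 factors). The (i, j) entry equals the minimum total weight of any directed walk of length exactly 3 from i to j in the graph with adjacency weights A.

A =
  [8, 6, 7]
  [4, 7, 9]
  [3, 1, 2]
A^⊗3 =
  [12, 10, 11]
  [14, 12, 13]
  [7, 5, 6]

Each entry (A^⊗3)_ij equals the minimum over all length-3 walks i = v_0 → v_1 → … → v_3 = j of Σ_t A[v_t][v_{t+1}]. For example, for (i, j) = (0, 2) we minimise over 9 possible intermediate vertex sequences; the minimum is 11, attained along the walk 0 → 2 → 2 → 2.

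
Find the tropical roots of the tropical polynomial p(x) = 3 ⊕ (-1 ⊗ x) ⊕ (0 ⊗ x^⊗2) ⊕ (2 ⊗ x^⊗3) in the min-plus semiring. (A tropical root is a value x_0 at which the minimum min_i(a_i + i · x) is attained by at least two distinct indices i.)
Roots: {-2, -1, 4}

Each tropical root is a break point of the lower envelope of the lines y = a_i + i · x (there are 4 lines, with slopes 0, 1, ..., 3). Only the lines that attain the minimum somewhere contribute to roots; other lines are dominated. Here the surviving (envelope) indices are i = 3, i = 2, i = 1, i = 0.
Intersections between consecutive envelope lines give the roots: for adjacent envelope indices i < j the intersection is x = (a_i − a_j) / (j − i). Reading off the sorted break points: {-2, -1, 4}.
Verification: at each break x_0, at least two indices attain the minimum of min_i(a_i + i · x_0).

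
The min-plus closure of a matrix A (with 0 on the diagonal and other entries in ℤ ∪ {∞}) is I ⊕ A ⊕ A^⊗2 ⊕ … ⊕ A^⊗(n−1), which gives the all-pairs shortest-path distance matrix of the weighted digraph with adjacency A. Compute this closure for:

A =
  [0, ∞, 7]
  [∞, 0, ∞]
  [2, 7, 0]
Closure =
  [0, 14, 7]
  [∞, 0, ∞]
  [2, 7, 0]

This is the Floyd-Warshall all-pairs shortest-path computation. For each intermediate vertex k = 0, 1, …, 2, update dist[i][j] ← min(dist[i][j], dist[i][k] + dist[k][j]). The final matrix gives, for each (i, j), the minimum total weight of any directed path from i to j (possibly empty when i = j).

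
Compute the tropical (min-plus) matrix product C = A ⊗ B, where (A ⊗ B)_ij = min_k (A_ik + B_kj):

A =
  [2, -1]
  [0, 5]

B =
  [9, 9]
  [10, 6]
A ⊗ B =
  [9, 5]
  [9, 9]

Apply the min-plus product entry-by-entry:
  C[0][0] = min over k of (A[0][0] + B[0][0] = 2 + 9 = 11, A[0][1] + B[1][0] = -1 + 10 = 9) = 9 (attained at k = 1)
  C[0][1] = min over k of (A[0][0] + B[0][1] = 2 + 9 = 11, A[0][1] + B[1][1] = -1 + 6 = 5) = 5 (attained at k = 1)
  C[1][0] = min over k of (A[1][0] + B[0][0] = 0 + 9 = 9, A[1][1] + B[1][0] = 5 + 10 = 15) = 9 (attained at k = 0)
  C[1][1] = min over k of (A[1][0] + B[0][1] = 0 + 9 = 9, A[1][1] + B[1][1] = 5 + 6 = 11) = 9 (attained at k = 0)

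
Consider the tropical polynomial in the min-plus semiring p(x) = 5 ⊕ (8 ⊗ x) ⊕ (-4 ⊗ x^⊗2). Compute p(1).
p(1) = -2

A tropical monomial a ⊗ x^⊗i evaluates to a + i · x. Evaluating each term at x = 1:
  Term 0 contributes 5 + 0 · 1 = 5
  Term 1 contributes 8 + 1 · 1 = 9
  Term 2 contributes -4 + 2 · 1 = -2
p(1) = ⊕ of these = min[5, 9, -2] = -2.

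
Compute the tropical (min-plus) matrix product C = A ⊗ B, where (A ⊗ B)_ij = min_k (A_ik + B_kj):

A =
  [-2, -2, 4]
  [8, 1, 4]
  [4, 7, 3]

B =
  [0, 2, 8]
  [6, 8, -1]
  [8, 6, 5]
A ⊗ B =
  [-2, 0, -3]
  [7, 9, 0]
  [4, 6, 6]

Apply the min-plus product entry-by-entry:
  C[0][0] = min over k of (A[0][0] + B[0][0] = -2 + 0 = -2, A[0][1] + B[1][0] = -2 + 6 = 4, A[0][2] + B[2][0] = 4 + 8 = 12) = -2 (attained at k = 0)
  C[0][1] = min over k of (A[0][0] + B[0][1] = -2 + 2 = 0, A[0][1] + B[1][1] = -2 + 8 = 6, A[0][2] + B[2][1] = 4 + 6 = 10) = 0 (attained at k = 0)
  C[0][2] = min over k of (A[0][0] + B[0][2] = -2 + 8 = 6, A[0][1] + B[1][2] = -2 + -1 = -3, A[0][2] + B[2][2] = 4 + 5 = 9) = -3 (attained at k = 1)
  C[1][0] = min over k of (A[1][0] + B[0][0] = 8 + 0 = 8, A[1][1] + B[1][0] = 1 + 6 = 7, A[1][2] + B[2][0] = 4 + 8 = 12) = 7 (attained at k = 1)
  C[1][1] = min over k of (A[1][0] + B[0][1] = 8 + 2 = 10, A[1][1] + B[1][1] = 1 + 8 = 9, A[1][2] + B[2][1] = 4 + 6 = 10) = 9 (attained at k = 1)
  C[1][2] = min over k of (A[1][0] + B[0][2] = 8 + 8 = 16, A[1][1] + B[1][2] = 1 + -1 = 0, A[1][2] + B[2][2] = 4 + 5 = 9) = 0 (attained at k = 1)
  C[2][0] = min over k of (A[2][0] + B[0][0] = 4 + 0 = 4, A[2][1] + B[1][0] = 7 + 6 = 13, A[2][2] + B[2][0] = 3 + 8 = 11) = 4 (attained at k = 0)
  C[2][1] = min over k of (A[2][0] + B[0][1] = 4 + 2 = 6, A[2][1] + B[1][1] = 7 + 8 = 15, A[2][2] + B[2][1] = 3 + 6 = 9) = 6 (attained at k = 0)
  C[2][2] = min over k of (A[2][0] + B[0][2] = 4 + 8 = 12, A[2][1] + B[1][2] = 7 + -1 = 6, A[2][2] + B[2][2] = 3 + 5 = 8) = 6 (attained at k = 1)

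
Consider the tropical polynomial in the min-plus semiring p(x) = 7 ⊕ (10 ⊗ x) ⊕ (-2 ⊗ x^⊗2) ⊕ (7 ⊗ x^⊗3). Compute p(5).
p(5) = 7

A tropical monomial a ⊗ x^⊗i evaluates to a + i · x. Evaluating each term at x = 5:
  Term 0 contributes 7 + 0 · 5 = 7
  Term 1 contributes 10 + 1 · 5 = 15
  Term 2 contributes -2 + 2 · 5 = 8
  Term 3 contributes 7 + 3 · 5 = 22
p(5) = ⊕ of these = min[7, 15, 8, 22] = 7.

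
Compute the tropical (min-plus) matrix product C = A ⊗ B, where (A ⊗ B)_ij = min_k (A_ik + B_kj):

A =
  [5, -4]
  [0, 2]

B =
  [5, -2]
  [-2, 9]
A ⊗ B =
  [-6, 3]
  [0, -2]

Apply the min-plus product entry-by-entry:
  C[0][0] = min over k of (A[0][0] + B[0][0] = 5 + 5 = 10, A[0][1] + B[1][0] = -4 + -2 = -6) = -6 (attained at k = 1)
  C[0][1] = min over k of (A[0][0] + B[0][1] = 5 + -2 = 3, A[0][1] + B[1][1] = -4 + 9 = 5) = 3 (attained at k = 0)
  C[1][0] = min over k of (A[1][0] + B[0][0] = 0 + 5 = 5, A[1][1] + B[1][0] = 2 + -2 = 0) = 0 (attained at k = 1)
  C[1][1] = min over k of (A[1][0] + B[0][1] = 0 + -2 = -2, A[1][1] + B[1][1] = 2 + 9 = 11) = -2 (attained at k = 0)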